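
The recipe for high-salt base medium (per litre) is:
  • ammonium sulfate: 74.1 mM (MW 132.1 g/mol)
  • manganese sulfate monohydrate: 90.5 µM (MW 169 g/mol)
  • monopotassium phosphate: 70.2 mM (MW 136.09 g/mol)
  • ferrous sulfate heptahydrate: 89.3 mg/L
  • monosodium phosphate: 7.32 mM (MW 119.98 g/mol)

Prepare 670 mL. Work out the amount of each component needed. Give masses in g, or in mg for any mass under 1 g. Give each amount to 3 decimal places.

Working volume: 670 mL = 0.67 L.
ammonium sulfate: 74.1 mmol/L × 132.1 g/mol × 0.67 L ÷ 1000 = 6.558 g
manganese sulfate monohydrate: 90.5 µmol/L × 169 g/mol × 0.67 L ÷ 1000 = 10.247 mg
monopotassium phosphate: 70.2 mmol/L × 136.09 g/mol × 0.67 L ÷ 1000 = 6.401 g
ferrous sulfate heptahydrate: 89.3 mg/L × 0.67 L = 59.831 mg
monosodium phosphate: 7.32 mmol/L × 119.98 mg/mmol × 0.67 L = 588.430 mg

ammonium sulfate 6.558 g; manganese sulfate monohydrate 10.247 mg; monopotassium phosphate 6.401 g; ferrous sulfate heptahydrate 59.831 mg; monosodium phosphate 588.430 mg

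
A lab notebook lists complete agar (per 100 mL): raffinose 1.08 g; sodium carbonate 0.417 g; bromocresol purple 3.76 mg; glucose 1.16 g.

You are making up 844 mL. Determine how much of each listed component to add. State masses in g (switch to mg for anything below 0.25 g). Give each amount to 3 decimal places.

raffinose 9.115 g; sodium carbonate 3.519 g; bromocresol purple 31.734 mg; glucose 9.790 g

Ratio of target to recipe volume: 844 / 100 = 8.44.
raffinose: 1.08 g × (844 mL / 100 mL) = 9.115 g
sodium carbonate: 0.417 g × (844 mL / 100 mL) = 3.519 g
bromocresol purple: 3.76 mg × (844 mL / 100 mL) = 31.734 mg
glucose: 1.16 g × (844 mL / 100 mL) = 9.790 g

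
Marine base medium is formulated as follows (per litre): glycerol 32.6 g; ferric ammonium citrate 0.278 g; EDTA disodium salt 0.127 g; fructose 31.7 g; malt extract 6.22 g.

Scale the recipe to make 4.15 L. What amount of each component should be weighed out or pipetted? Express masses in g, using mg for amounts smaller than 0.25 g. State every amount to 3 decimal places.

glycerol 135.290 g; ferric ammonium citrate 1.154 g; EDTA disodium salt 0.527 g; fructose 131.555 g; malt extract 25.813 g

Ratio of target to recipe volume: 4150 / 1000 = 4.15.
glycerol: 32.6 g × (4150 mL / 1000 mL) = 135.290 g
ferric ammonium citrate: 0.278 g × (4150 mL / 1000 mL) = 1.154 g
EDTA disodium salt: 0.127 g × (4150 mL / 1000 mL) = 0.527 g
fructose: 31.7 g × (4150 mL / 1000 mL) = 131.555 g
malt extract: 6.22 g × (4150 mL / 1000 mL) = 25.813 g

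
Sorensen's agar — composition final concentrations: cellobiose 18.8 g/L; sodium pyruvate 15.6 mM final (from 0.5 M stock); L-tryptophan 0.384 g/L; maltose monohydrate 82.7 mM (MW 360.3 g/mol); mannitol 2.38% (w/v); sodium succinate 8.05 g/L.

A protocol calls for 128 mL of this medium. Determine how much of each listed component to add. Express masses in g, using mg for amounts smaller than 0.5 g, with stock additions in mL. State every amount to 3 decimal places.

cellobiose 2.406 g; sodium pyruvate 3.994 mL; L-tryptophan 49.152 mg; maltose monohydrate 3.814 g; mannitol 3.046 g; sodium succinate 1.030 g

Working volume: 128 mL = 0.128 L.
cellobiose: 18.8 g/L × 0.128 L = 2.406 g
sodium pyruvate: dilute stock: 15.6 mM × 128 mL ÷ 500 mM = 3.994 mL
L-tryptophan: 0.384 g/L × 0.128 L = 0.049152 g = 49.152 mg
maltose monohydrate: 82.7 mmol/L × 360.3 g/mol × 0.128 L ÷ 1000 = 3.814 g
mannitol: 2.38 g per 100 mL × 128 mL ÷ 100 = 3.046 g
sodium succinate: 8.05 g/L × 0.128 L = 1.030 g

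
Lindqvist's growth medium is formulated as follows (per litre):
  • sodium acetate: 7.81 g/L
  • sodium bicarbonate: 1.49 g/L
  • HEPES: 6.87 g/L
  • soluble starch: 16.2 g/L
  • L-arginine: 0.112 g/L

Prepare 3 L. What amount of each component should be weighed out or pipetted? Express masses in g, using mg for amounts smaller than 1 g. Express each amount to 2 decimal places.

Scale factor relative to 1 L: 3.
sodium acetate: 7.81 g/L × 3 L = 23.43 g
sodium bicarbonate: 1.49 g/L × 3 L = 4.47 g
HEPES: 6.87 g/L × 3 L = 20.61 g
soluble starch: 16.2 g/L × 3 L = 48.60 g
L-arginine: 0.112 g/L × 3 L = 0.336 g = 336.00 mg

sodium acetate 23.43 g; sodium bicarbonate 4.47 g; HEPES 20.61 g; soluble starch 48.60 g; L-arginine 336.00 mg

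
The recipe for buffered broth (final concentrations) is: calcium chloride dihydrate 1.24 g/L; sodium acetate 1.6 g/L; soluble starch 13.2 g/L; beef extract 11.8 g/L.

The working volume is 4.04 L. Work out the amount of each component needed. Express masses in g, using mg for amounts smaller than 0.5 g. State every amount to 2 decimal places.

calcium chloride dihydrate 5.01 g; sodium acetate 6.46 g; soluble starch 53.33 g; beef extract 47.67 g

Working volume: 4.04 L.
calcium chloride dihydrate: 1.24 g/L × 4.04 L = 5.01 g
sodium acetate: 1.6 g/L × 4.04 L = 6.46 g
soluble starch: 13.2 g/L × 4.04 L = 53.33 g
beef extract: 11.8 g/L × 4.04 L = 47.67 g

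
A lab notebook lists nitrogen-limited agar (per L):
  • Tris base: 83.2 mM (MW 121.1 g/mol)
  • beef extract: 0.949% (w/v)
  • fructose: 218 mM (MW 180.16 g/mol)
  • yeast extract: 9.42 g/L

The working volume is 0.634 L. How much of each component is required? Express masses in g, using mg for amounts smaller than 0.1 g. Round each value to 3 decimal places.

Tris base 6.388 g; beef extract 6.017 g; fructose 24.900 g; yeast extract 5.972 g

Working volume: 0.634 L.
Tris base: 83.2 mmol/L × 121.1 g/mol × 0.634 L ÷ 1000 = 6.388 g
beef extract: 0.949% w/v = 9.49 g/L → 9.49 × 0.634 L = 6.017 g
fructose: 218 mmol/L × 180.16 g/mol × 0.634 L ÷ 1000 = 24.900 g
yeast extract: 9.42 g/L × 0.634 L = 5.972 g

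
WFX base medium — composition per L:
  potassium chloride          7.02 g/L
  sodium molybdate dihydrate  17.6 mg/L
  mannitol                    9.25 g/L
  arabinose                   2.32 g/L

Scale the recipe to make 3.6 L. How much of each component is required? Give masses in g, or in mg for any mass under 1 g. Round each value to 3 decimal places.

potassium chloride 25.272 g; sodium molybdate dihydrate 63.360 mg; mannitol 33.300 g; arabinose 8.352 g

Scale factor relative to 1 L: 3.6.
potassium chloride: 7.02 g/L × 3.6 L = 25.272 g
sodium molybdate dihydrate: 17.6 mg/L × 3.6 L = 63.360 mg
mannitol: 9.25 g/L × 3.6 L = 33.300 g
arabinose: 2.32 g/L × 3.6 L = 8.352 g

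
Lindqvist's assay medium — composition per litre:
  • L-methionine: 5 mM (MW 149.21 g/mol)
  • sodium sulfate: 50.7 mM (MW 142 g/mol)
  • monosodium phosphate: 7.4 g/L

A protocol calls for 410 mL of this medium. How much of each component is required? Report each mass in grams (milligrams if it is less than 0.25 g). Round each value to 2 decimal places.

Target volume = 410 mL = 0.41 L.
L-methionine: 5 mmol/L × 149.21 g/mol × 0.41 L ÷ 1000 = 0.31 g
sodium sulfate: 50.7 mmol/L × 142 g/mol × 0.41 L ÷ 1000 = 2.95 g
monosodium phosphate: 7.4 g/L × 0.41 L = 3.03 g

L-methionine 0.31 g; sodium sulfate 2.95 g; monosodium phosphate 3.03 g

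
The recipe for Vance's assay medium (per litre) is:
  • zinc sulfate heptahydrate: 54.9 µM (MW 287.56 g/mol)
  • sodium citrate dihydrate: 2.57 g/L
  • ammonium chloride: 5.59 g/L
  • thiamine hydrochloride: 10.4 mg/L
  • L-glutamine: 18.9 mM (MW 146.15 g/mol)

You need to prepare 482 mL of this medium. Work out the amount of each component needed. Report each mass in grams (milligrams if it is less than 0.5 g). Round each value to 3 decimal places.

zinc sulfate heptahydrate 7.609 mg; sodium citrate dihydrate 1.239 g; ammonium chloride 2.694 g; thiamine hydrochloride 5.013 mg; L-glutamine 1.331 g

Target volume = 482 mL = 0.482 L.
zinc sulfate heptahydrate: 54.9 µmol/L × 287.56 g/mol × 0.482 L ÷ 1000 = 7.609 mg
sodium citrate dihydrate: 2.57 g/L × 0.482 L = 1.239 g
ammonium chloride: 5.59 g/L × 0.482 L = 2.694 g
thiamine hydrochloride: 10.4 mg/L × 0.482 L = 5.013 mg
L-glutamine: 18.9 mmol/L × 146.15 g/mol × 0.482 L ÷ 1000 = 1.331 g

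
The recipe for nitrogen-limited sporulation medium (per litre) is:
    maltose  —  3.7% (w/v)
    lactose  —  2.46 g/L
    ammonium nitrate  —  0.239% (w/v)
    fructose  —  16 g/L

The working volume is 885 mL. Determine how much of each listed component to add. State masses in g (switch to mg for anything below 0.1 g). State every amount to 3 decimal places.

Target volume = 885 mL = 0.885 L.
maltose: 3.7% w/v = 37 g/L → 37 × 0.885 L = 32.745 g
lactose: 2.46 g/L × 0.885 L = 2.177 g
ammonium nitrate: 0.239% w/v = 2.39 g/L → 2.39 × 0.885 L = 2.115 g
fructose: 16 g/L × 0.885 L = 14.160 g

maltose 32.745 g; lactose 2.177 g; ammonium nitrate 2.115 g; fructose 14.160 g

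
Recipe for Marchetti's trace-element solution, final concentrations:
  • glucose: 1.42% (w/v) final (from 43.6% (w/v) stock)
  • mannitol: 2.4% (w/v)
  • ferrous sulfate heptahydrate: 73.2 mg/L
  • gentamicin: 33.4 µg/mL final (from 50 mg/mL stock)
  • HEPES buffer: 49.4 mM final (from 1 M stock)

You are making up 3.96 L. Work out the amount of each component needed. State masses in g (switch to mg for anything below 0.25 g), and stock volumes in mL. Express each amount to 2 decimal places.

Scale factor relative to 1 L: 3.96.
glucose: C1V1 = C2V2 → 1.42% ÷ 43.6% × 3960 mL = 128.97 mL
mannitol: 2.4 g per 100 mL × 3960 mL ÷ 100 = 95.04 g
ferrous sulfate heptahydrate: 73.2 mg/L × 3.96 L = 289.872 mg = 0.29 g
gentamicin: dilute stock: 33.4 µg/mL × 3960 mL ÷ 50000 µg/mL = 2.65 mL
HEPES buffer: C1V1 = C2V2 → 49.4 mM × 3960 mL ÷ 1000 mM = 195.62 mL

glucose 128.97 mL; mannitol 95.04 g; ferrous sulfate heptahydrate 0.29 g; gentamicin 2.65 mL; HEPES buffer 195.62 mL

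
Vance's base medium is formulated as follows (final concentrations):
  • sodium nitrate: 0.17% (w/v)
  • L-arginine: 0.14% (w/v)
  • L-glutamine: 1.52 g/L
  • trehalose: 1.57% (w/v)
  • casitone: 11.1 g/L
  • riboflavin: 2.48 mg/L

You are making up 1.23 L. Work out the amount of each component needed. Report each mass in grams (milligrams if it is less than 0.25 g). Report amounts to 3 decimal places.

sodium nitrate 2.091 g; L-arginine 1.722 g; L-glutamine 1.870 g; trehalose 19.311 g; casitone 13.653 g; riboflavin 3.050 mg

Working volume: 1.23 L.
sodium nitrate: 0.17% w/v = 1.7 g/L → 1.7 × 1.23 L = 2.091 g
L-arginine: 0.14 g per 100 mL × 1230 mL ÷ 100 = 1.722 g
L-glutamine: 1.52 g/L × 1.23 L = 1.870 g
trehalose: 1.57% w/v = 15.7 g/L → 15.7 × 1.23 L = 19.311 g
casitone: 11.1 g/L × 1.23 L = 13.653 g
riboflavin: 2.48 mg/L × 1.23 L = 3.050 mg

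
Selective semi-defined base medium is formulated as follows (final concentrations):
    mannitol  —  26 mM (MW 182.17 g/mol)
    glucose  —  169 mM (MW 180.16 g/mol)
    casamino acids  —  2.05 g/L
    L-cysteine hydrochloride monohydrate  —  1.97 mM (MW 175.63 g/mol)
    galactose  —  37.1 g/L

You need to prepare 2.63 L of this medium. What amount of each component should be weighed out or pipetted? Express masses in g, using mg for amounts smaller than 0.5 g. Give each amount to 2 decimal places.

Scale factor relative to 1 L: 2.63.
mannitol: 26 mmol/L × 182.17 g/mol × 2.63 L ÷ 1000 = 12.46 g
glucose: 169 mmol/L × 180.16 g/mol × 2.63 L ÷ 1000 = 80.08 g
casamino acids: 2.05 g/L × 2.63 L = 5.39 g
L-cysteine hydrochloride monohydrate: 1.97 mmol/L × 175.63 g/mol × 2.63 L ÷ 1000 = 0.91 g
galactose: 37.1 g/L × 2.63 L = 97.57 g

mannitol 12.46 g; glucose 80.08 g; casamino acids 5.39 g; L-cysteine hydrochloride monohydrate 0.91 g; galactose 97.57 g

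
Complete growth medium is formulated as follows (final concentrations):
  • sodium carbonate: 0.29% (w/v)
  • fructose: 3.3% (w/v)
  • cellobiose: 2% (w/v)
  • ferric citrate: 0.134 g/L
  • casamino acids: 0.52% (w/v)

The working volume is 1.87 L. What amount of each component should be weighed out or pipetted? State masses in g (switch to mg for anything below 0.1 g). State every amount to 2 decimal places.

sodium carbonate 5.42 g; fructose 61.71 g; cellobiose 37.40 g; ferric citrate 0.25 g; casamino acids 9.72 g

Scale factor relative to 1 L: 1.87.
sodium carbonate: 0.29% w/v = 2.9 g/L → 2.9 × 1.87 L = 5.42 g
fructose: 3.3% w/v = 33 g/L → 33 × 1.87 L = 61.71 g
cellobiose: 2 g per 100 mL × 1870 mL ÷ 100 = 37.40 g
ferric citrate: 0.134 g/L × 1.87 L = 0.25 g
casamino acids: 0.52% w/v = 5.2 g/L → 5.2 × 1.87 L = 9.72 g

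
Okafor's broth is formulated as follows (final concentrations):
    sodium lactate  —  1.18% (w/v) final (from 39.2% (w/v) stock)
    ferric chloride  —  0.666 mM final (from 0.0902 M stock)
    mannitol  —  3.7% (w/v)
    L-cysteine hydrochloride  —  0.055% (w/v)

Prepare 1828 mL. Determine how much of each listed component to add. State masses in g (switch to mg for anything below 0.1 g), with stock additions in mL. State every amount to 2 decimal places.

sodium lactate 55.03 mL; ferric chloride 13.50 mL; mannitol 67.64 g; L-cysteine hydrochloride 1.01 g

Working volume: 1828 mL = 1.828 L.
sodium lactate: dilute stock: 1.18% ÷ 39.2% × 1828 mL = 55.03 mL
ferric chloride: C1V1 = C2V2 → 0.666 mM × 1828 mL ÷ 90.2 mM = 13.50 mL
mannitol: 3.7 g per 100 mL × 1828 mL ÷ 100 = 67.64 g
L-cysteine hydrochloride: 0.055% w/v = 0.55 g/L → 0.55 × 1.828 L = 1.01 g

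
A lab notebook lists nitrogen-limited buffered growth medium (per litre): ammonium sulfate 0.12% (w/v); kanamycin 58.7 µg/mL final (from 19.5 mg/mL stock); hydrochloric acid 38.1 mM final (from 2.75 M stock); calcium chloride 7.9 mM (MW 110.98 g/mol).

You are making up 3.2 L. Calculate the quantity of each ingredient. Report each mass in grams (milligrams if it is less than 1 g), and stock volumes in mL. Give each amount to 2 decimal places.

ammonium sulfate 3.84 g; kanamycin 9.63 mL; hydrochloric acid 44.33 mL; calcium chloride 2.81 g

Working volume: 3.2 L.
ammonium sulfate: 0.12 g per 100 mL × 3200 mL ÷ 100 = 3.84 g
kanamycin: dilute stock: 58.7 µg/mL × 3200 mL ÷ 19500 µg/mL = 9.63 mL
hydrochloric acid: dilute stock: 38.1 mM × 3200 mL ÷ 2750 mM = 44.33 mL
calcium chloride: 7.9 mmol/L × 110.98 g/mol × 3.2 L ÷ 1000 = 2.81 g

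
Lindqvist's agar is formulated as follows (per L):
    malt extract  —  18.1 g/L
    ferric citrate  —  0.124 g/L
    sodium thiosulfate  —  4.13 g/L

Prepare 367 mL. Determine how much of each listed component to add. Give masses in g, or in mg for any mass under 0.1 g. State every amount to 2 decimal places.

malt extract 6.64 g; ferric citrate 45.51 mg; sodium thiosulfate 1.52 g

Working volume: 367 mL = 0.367 L.
malt extract: 18.1 g/L × 0.367 L = 6.64 g
ferric citrate: 0.124 g/L × 0.367 L = 0.045508 g = 45.51 mg
sodium thiosulfate: 4.13 g/L × 0.367 L = 1.52 g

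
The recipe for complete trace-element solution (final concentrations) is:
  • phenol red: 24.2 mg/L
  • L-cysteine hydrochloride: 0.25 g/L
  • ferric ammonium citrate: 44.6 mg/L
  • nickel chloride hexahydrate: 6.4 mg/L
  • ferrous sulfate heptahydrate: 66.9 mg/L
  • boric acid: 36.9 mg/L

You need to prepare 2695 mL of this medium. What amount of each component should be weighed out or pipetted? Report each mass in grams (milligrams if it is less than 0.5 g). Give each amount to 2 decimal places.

phenol red 65.22 mg; L-cysteine hydrochloride 0.67 g; ferric ammonium citrate 120.20 mg; nickel chloride hexahydrate 17.25 mg; ferrous sulfate heptahydrate 180.30 mg; boric acid 99.45 mg

Target volume = 2695 mL = 2.695 L.
phenol red: 24.2 mg/L × 2.695 L = 65.22 mg
L-cysteine hydrochloride: 0.25 g/L × 2.695 L = 0.67 g
ferric ammonium citrate: 44.6 mg/L × 2.695 L = 120.20 mg
nickel chloride hexahydrate: 6.4 mg/L × 2.695 L = 17.25 mg
ferrous sulfate heptahydrate: 66.9 mg/L × 2.695 L = 180.30 mg
boric acid: 36.9 mg/L × 2.695 L = 99.45 mg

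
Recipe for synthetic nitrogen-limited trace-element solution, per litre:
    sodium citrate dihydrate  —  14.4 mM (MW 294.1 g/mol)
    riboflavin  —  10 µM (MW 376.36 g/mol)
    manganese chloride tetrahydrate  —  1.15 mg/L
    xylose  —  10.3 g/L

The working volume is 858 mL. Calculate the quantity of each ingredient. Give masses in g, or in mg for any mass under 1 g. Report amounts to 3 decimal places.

sodium citrate dihydrate 3.634 g; riboflavin 3.229 mg; manganese chloride tetrahydrate 0.987 mg; xylose 8.837 g

Target volume = 858 mL = 0.858 L.
sodium citrate dihydrate: 14.4 mmol/L × 294.1 g/mol × 0.858 L ÷ 1000 = 3.634 g
riboflavin: 10 µmol/L × 376.36 g/mol × 0.858 L ÷ 1000 = 3.229 mg
manganese chloride tetrahydrate: 1.15 mg/L × 0.858 L = 0.987 mg
xylose: 10.3 g/L × 0.858 L = 8.837 g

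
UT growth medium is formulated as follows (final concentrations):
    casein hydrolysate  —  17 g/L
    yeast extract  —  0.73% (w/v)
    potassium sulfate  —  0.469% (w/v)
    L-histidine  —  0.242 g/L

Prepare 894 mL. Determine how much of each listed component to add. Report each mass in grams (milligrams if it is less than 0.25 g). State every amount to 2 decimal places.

casein hydrolysate 15.20 g; yeast extract 6.53 g; potassium sulfate 4.19 g; L-histidine 216.35 mg

Scale factor relative to 1 L: 0.894.
casein hydrolysate: 17 g/L × 0.894 L = 15.20 g
yeast extract: 0.73 g per 100 mL × 894 mL ÷ 100 = 6.53 g
potassium sulfate: 0.469% w/v = 4.69 g/L → 4.69 × 0.894 L = 4.19 g
L-histidine: 0.242 g/L × 0.894 L = 0.216348 g = 216.35 mg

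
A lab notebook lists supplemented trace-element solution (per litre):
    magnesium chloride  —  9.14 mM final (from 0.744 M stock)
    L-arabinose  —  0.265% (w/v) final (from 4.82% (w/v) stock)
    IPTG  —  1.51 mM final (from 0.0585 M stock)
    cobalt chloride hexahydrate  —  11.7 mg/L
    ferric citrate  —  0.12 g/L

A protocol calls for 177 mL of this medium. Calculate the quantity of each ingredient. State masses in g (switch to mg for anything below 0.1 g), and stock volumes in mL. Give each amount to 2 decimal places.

Scale factor relative to 1 L: 0.177.
magnesium chloride: dilute stock: 9.14 mM × 177 mL ÷ 744 mM = 2.17 mL
L-arabinose: V = C2·V2/C1 = 0.265% ÷ 4.82% × 177 mL = 9.73 mL
IPTG: C1V1 = C2V2 → 1.51 mM × 177 mL ÷ 58.5 mM = 4.57 mL
cobalt chloride hexahydrate: 11.7 mg/L × 0.177 L = 2.07 mg
ferric citrate: 0.12 g/L × 0.177 L = 0.02124 g = 21.24 mg

magnesium chloride 2.17 mL; L-arabinose 9.73 mL; IPTG 4.57 mL; cobalt chloride hexahydrate 2.07 mg; ferric citrate 21.24 mg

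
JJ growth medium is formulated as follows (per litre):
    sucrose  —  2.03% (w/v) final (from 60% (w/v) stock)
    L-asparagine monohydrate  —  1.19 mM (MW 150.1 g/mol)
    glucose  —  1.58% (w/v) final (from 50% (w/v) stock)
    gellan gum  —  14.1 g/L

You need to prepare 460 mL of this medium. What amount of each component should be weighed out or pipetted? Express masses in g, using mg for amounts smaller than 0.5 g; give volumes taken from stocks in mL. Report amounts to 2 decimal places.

sucrose 15.56 mL; L-asparagine monohydrate 82.16 mg; glucose 14.54 mL; gellan gum 6.49 g

Target volume = 460 mL = 0.46 L.
sucrose: V = C2·V2/C1 = 2.03% ÷ 60% × 460 mL = 15.56 mL
L-asparagine monohydrate: 1.19 mmol/L × 150.1 mg/mmol × 0.46 L = 82.16 mg
glucose: V = C2·V2/C1 = 1.58% ÷ 50% × 460 mL = 14.54 mL
gellan gum: 14.1 g/L × 0.46 L = 6.49 g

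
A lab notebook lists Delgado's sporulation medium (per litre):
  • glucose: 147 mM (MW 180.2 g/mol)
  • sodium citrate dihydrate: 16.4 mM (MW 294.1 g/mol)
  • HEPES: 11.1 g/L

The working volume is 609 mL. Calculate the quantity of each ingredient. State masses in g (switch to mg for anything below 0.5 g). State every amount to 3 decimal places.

glucose 16.132 g; sodium citrate dihydrate 2.937 g; HEPES 6.760 g

Scale factor relative to 1 L: 0.609.
glucose: 147 mmol/L × 180.2 g/mol × 0.609 L ÷ 1000 = 16.132 g
sodium citrate dihydrate: 16.4 mmol/L × 294.1 g/mol × 0.609 L ÷ 1000 = 2.937 g
HEPES: 11.1 g/L × 0.609 L = 6.760 g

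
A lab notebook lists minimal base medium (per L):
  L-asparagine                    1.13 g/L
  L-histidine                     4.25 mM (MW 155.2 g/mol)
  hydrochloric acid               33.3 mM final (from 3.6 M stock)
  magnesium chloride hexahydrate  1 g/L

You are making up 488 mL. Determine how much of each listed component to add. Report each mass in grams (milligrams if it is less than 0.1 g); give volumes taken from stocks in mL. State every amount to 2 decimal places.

L-asparagine 0.55 g; L-histidine 0.32 g; hydrochloric acid 4.51 mL; magnesium chloride hexahydrate 0.49 g

Working volume: 488 mL = 0.488 L.
L-asparagine: 1.13 g/L × 0.488 L = 0.55 g
L-histidine: 4.25 mmol/L × 155.2 g/mol × 0.488 L ÷ 1000 = 0.32 g
hydrochloric acid: dilute stock: 33.3 mM × 488 mL ÷ 3600 mM = 4.51 mL
magnesium chloride hexahydrate: 1 g/L × 0.488 L = 0.49 g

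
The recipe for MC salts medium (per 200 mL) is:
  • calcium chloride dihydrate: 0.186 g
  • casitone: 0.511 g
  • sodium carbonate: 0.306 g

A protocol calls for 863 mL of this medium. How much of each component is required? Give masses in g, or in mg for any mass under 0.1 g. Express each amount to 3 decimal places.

calcium chloride dihydrate 0.803 g; casitone 2.205 g; sodium carbonate 1.320 g

Ratio of target to recipe volume: 863 / 200 = 4.315.
calcium chloride dihydrate: 0.186 g × (863 mL / 200 mL) = 0.803 g
casitone: 0.511 g × (863 mL / 200 mL) = 2.205 g
sodium carbonate: 0.306 g × (863 mL / 200 mL) = 1.320 g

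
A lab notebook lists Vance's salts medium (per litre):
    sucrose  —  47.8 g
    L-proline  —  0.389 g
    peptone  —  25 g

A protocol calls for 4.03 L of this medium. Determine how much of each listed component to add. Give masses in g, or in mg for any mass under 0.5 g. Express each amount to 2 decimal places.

sucrose 192.63 g; L-proline 1.57 g; peptone 100.75 g

Scale factor = 4030 mL / 1000 mL = 4.03.
sucrose: 47.8 g × (4030 mL / 1000 mL) = 192.63 g
L-proline: 0.389 g × (4030 mL / 1000 mL) = 1.57 g
peptone: 25 g × (4030 mL / 1000 mL) = 100.75 g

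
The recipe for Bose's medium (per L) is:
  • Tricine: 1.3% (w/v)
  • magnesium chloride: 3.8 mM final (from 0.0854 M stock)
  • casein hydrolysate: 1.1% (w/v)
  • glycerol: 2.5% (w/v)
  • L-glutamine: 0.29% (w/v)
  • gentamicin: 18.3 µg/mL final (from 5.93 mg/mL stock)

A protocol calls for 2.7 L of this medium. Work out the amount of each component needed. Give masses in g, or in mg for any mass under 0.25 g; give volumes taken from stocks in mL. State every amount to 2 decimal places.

Tricine 35.10 g; magnesium chloride 120.14 mL; casein hydrolysate 29.70 g; glycerol 67.50 g; L-glutamine 7.83 g; gentamicin 8.33 mL

Working volume: 2.7 L.
Tricine: 1.3 g per 100 mL × 2700 mL ÷ 100 = 35.10 g
magnesium chloride: V = C2·V2/C1 = 3.8 mM × 2700 mL ÷ 85.4 mM = 120.14 mL
casein hydrolysate: 1.1 g per 100 mL × 2700 mL ÷ 100 = 29.70 g
glycerol: 2.5% w/v = 25 g/L → 25 × 2.7 L = 67.50 g
L-glutamine: 0.29% w/v = 2.9 g/L → 2.9 × 2.7 L = 7.83 g
gentamicin: V = C2·V2/C1 = 18.3 µg/mL × 2700 mL ÷ 5930 µg/mL = 8.33 mL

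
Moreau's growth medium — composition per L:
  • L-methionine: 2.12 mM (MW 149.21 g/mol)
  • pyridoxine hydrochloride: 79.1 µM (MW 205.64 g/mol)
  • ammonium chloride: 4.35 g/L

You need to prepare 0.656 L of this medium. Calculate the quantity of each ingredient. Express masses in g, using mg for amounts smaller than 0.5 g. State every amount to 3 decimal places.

L-methionine 207.509 mg; pyridoxine hydrochloride 10.671 mg; ammonium chloride 2.854 g

Working volume: 0.656 L.
L-methionine: 2.12 mmol/L × 149.21 mg/mmol × 0.656 L = 207.509 mg
pyridoxine hydrochloride: 79.1 µmol/L × 205.64 g/mol × 0.656 L ÷ 1000 = 10.671 mg
ammonium chloride: 4.35 g/L × 0.656 L = 2.854 g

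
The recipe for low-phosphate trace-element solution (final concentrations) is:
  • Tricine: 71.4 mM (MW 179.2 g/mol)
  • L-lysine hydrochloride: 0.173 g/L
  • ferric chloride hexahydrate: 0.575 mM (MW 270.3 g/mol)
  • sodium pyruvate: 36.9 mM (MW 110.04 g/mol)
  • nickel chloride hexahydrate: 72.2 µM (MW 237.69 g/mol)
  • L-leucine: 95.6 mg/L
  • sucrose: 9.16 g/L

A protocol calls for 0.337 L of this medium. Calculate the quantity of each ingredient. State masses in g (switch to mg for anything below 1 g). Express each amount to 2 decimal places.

Scale factor relative to 1 L: 0.337.
Tricine: 71.4 mmol/L × 179.2 g/mol × 0.337 L ÷ 1000 = 4.31 g
L-lysine hydrochloride: 0.173 g/L × 0.337 L = 0.058301 g = 58.30 mg
ferric chloride hexahydrate: 0.575 mmol/L × 270.3 mg/mmol × 0.337 L = 52.38 mg
sodium pyruvate: 36.9 mmol/L × 110.04 g/mol × 0.337 L ÷ 1000 = 1.37 g
nickel chloride hexahydrate: 72.2 µmol/L × 237.69 g/mol × 0.337 L ÷ 1000 = 5.78 mg
L-leucine: 95.6 mg/L × 0.337 L = 32.22 mg
sucrose: 9.16 g/L × 0.337 L = 3.09 g

Tricine 4.31 g; L-lysine hydrochloride 58.30 mg; ferric chloride hexahydrate 52.38 mg; sodium pyruvate 1.37 g; nickel chloride hexahydrate 5.78 mg; L-leucine 32.22 mg; sucrose 3.09 g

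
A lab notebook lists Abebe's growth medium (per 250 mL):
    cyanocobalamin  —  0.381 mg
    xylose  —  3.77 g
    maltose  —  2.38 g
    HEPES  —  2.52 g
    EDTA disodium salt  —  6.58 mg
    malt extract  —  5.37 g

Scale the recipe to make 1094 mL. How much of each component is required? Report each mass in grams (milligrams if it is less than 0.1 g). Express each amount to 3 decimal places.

cyanocobalamin 1.667 mg; xylose 16.498 g; maltose 10.415 g; HEPES 11.028 g; EDTA disodium salt 28.794 mg; malt extract 23.499 g

Scale factor = 1094 mL / 250 mL = 4.376.
cyanocobalamin: 0.381 mg × (1094 mL / 250 mL) = 1.667 mg
xylose: 3.77 g × (1094 mL / 250 mL) = 16.498 g
maltose: 2.38 g × (1094 mL / 250 mL) = 10.415 g
HEPES: 2.52 g × (1094 mL / 250 mL) = 11.028 g
EDTA disodium salt: 6.58 mg × (1094 mL / 250 mL) = 28.794 mg
malt extract: 5.37 g × (1094 mL / 250 mL) = 23.499 g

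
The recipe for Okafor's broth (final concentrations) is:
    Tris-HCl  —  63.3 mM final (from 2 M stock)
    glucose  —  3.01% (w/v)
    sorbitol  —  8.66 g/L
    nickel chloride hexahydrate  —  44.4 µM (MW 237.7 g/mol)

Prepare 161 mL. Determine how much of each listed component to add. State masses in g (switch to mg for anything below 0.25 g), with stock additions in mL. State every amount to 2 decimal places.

Tris-HCl 5.10 mL; glucose 4.85 g; sorbitol 1.39 g; nickel chloride hexahydrate 1.70 mg

Working volume: 161 mL = 0.161 L.
Tris-HCl: dilute stock: 63.3 mM × 161 mL ÷ 2000 mM = 5.10 mL
glucose: 3.01 g per 100 mL × 161 mL ÷ 100 = 4.85 g
sorbitol: 8.66 g/L × 0.161 L = 1.39 g
nickel chloride hexahydrate: 44.4 µmol/L × 237.7 g/mol × 0.161 L ÷ 1000 = 1.70 mg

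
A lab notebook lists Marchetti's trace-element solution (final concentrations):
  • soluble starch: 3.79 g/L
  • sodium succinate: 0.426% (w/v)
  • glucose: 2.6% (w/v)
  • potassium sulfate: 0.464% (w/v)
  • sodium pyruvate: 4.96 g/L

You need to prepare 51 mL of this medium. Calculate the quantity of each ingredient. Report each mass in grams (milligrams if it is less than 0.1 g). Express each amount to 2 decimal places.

Scale factor relative to 1 L: 0.051.
soluble starch: 3.79 g/L × 0.051 L = 0.19 g
sodium succinate: 0.426% w/v = 4.26 g/L → 4.26 × 0.051 L = 0.22 g
glucose: 2.6 g per 100 mL × 51 mL ÷ 100 = 1.33 g
potassium sulfate: 0.464 g per 100 mL × 51 mL ÷ 100 = 0.24 g
sodium pyruvate: 4.96 g/L × 0.051 L = 0.25 g

soluble starch 0.19 g; sodium succinate 0.22 g; glucose 1.33 g; potassium sulfate 0.24 g; sodium pyruvate 0.25 g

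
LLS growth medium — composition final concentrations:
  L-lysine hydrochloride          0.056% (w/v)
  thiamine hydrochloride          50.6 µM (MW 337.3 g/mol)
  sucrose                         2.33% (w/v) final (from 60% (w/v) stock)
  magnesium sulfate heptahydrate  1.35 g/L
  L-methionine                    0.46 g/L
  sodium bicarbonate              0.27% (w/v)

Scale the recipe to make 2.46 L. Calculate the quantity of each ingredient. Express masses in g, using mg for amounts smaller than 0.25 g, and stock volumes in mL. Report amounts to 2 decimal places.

L-lysine hydrochloride 1.38 g; thiamine hydrochloride 41.99 mg; sucrose 95.53 mL; magnesium sulfate heptahydrate 3.32 g; L-methionine 1.13 g; sodium bicarbonate 6.64 g

Working volume: 2.46 L.
L-lysine hydrochloride: 0.056% w/v = 0.56 g/L → 0.56 × 2.46 L = 1.38 g
thiamine hydrochloride: 50.6 µmol/L × 337.3 g/mol × 2.46 L ÷ 1000 = 41.99 mg
sucrose: dilute stock: 2.33% ÷ 60% × 2460 mL = 95.53 mL
magnesium sulfate heptahydrate: 1.35 g/L × 2.46 L = 3.32 g
L-methionine: 0.46 g/L × 2.46 L = 1.13 g
sodium bicarbonate: 0.27% w/v = 2.7 g/L → 2.7 × 2.46 L = 6.64 g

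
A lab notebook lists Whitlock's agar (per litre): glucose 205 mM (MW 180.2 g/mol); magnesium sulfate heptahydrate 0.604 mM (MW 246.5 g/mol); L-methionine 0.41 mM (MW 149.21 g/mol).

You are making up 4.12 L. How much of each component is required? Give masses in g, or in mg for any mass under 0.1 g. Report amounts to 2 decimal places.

glucose 152.20 g; magnesium sulfate heptahydrate 0.61 g; L-methionine 0.25 g

Working volume: 4.12 L.
glucose: 205 mmol/L × 180.2 g/mol × 4.12 L ÷ 1000 = 152.20 g
magnesium sulfate heptahydrate: 0.604 mmol/L × 246.5 g/mol × 4.12 L ÷ 1000 = 0.61 g
L-methionine: 0.41 mmol/L × 149.21 g/mol × 4.12 L ÷ 1000 = 0.25 g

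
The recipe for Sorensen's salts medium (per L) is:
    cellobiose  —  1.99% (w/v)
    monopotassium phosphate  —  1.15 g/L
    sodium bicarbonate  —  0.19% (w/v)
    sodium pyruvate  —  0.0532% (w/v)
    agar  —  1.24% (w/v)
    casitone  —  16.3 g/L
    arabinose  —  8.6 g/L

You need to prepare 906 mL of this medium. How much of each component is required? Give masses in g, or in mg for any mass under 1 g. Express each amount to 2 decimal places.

cellobiose 18.03 g; monopotassium phosphate 1.04 g; sodium bicarbonate 1.72 g; sodium pyruvate 481.99 mg; agar 11.23 g; casitone 14.77 g; arabinose 7.79 g

Target volume = 906 mL = 0.906 L.
cellobiose: 1.99 g per 100 mL × 906 mL ÷ 100 = 18.03 g
monopotassium phosphate: 1.15 g/L × 0.906 L = 1.04 g
sodium bicarbonate: 0.19 g per 100 mL × 906 mL ÷ 100 = 1.72 g
sodium pyruvate: 0.0532% w/v = 0.532 g/L → 0.532 × 0.906 L = 0.481992 g = 481.99 mg
agar: 1.24 g per 100 mL × 906 mL ÷ 100 = 11.23 g
casitone: 16.3 g/L × 0.906 L = 14.77 g
arabinose: 8.6 g/L × 0.906 L = 7.79 g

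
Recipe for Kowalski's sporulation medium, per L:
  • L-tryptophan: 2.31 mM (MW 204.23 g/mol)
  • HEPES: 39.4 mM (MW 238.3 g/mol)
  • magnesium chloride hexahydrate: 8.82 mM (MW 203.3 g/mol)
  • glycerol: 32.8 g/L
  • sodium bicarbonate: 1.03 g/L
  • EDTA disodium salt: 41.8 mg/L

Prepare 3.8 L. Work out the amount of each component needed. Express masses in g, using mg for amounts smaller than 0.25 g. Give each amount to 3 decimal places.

Working volume: 3.8 L.
L-tryptophan: 2.31 mmol/L × 204.23 g/mol × 3.8 L ÷ 1000 = 1.793 g
HEPES: 39.4 mmol/L × 238.3 g/mol × 3.8 L ÷ 1000 = 35.678 g
magnesium chloride hexahydrate: 8.82 mmol/L × 203.3 g/mol × 3.8 L ÷ 1000 = 6.814 g
glycerol: 32.8 g/L × 3.8 L = 124.640 g
sodium bicarbonate: 1.03 g/L × 3.8 L = 3.914 g
EDTA disodium salt: 41.8 mg/L × 3.8 L = 158.840 mg

L-tryptophan 1.793 g; HEPES 35.678 g; magnesium chloride hexahydrate 6.814 g; glycerol 124.640 g; sodium bicarbonate 3.914 g; EDTA disodium salt 158.840 mg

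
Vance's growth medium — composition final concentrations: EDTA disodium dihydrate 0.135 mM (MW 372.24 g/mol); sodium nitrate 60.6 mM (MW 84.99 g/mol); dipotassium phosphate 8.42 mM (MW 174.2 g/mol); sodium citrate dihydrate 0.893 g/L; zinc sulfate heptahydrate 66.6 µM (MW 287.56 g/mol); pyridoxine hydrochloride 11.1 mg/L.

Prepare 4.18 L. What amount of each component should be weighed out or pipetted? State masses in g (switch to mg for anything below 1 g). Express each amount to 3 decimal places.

Working volume: 4.18 L.
EDTA disodium dihydrate: 0.135 mmol/L × 372.24 mg/mmol × 4.18 L = 210.055 mg
sodium nitrate: 60.6 mmol/L × 84.99 g/mol × 4.18 L ÷ 1000 = 21.529 g
dipotassium phosphate: 8.42 mmol/L × 174.2 g/mol × 4.18 L ÷ 1000 = 6.131 g
sodium citrate dihydrate: 0.893 g/L × 4.18 L = 3.733 g
zinc sulfate heptahydrate: 66.6 µmol/L × 287.56 g/mol × 4.18 L ÷ 1000 = 80.053 mg
pyridoxine hydrochloride: 11.1 mg/L × 4.18 L = 46.398 mg

EDTA disodium dihydrate 210.055 mg; sodium nitrate 21.529 g; dipotassium phosphate 6.131 g; sodium citrate dihydrate 3.733 g; zinc sulfate heptahydrate 80.053 mg; pyridoxine hydrochloride 46.398 mg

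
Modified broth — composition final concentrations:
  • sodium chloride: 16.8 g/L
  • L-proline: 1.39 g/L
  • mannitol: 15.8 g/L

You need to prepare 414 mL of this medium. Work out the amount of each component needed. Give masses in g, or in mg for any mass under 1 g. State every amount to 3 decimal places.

Working volume: 414 mL = 0.414 L.
sodium chloride: 16.8 g/L × 0.414 L = 6.955 g
L-proline: 1.39 g/L × 0.414 L = 0.57546 g = 575.460 mg
mannitol: 15.8 g/L × 0.414 L = 6.541 g

sodium chloride 6.955 g; L-proline 575.460 mg; mannitol 6.541 g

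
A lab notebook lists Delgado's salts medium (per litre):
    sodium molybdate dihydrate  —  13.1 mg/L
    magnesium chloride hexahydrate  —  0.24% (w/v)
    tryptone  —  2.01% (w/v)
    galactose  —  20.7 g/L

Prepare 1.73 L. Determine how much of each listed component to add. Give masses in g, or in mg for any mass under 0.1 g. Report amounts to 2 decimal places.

Working volume: 1.73 L.
sodium molybdate dihydrate: 13.1 mg/L × 1.73 L = 22.66 mg
magnesium chloride hexahydrate: 0.24% w/v = 2.4 g/L → 2.4 × 1.73 L = 4.15 g
tryptone: 2.01 g per 100 mL × 1730 mL ÷ 100 = 34.77 g
galactose: 20.7 g/L × 1.73 L = 35.81 g

sodium molybdate dihydrate 22.66 mg; magnesium chloride hexahydrate 4.15 g; tryptone 34.77 g; galactose 35.81 g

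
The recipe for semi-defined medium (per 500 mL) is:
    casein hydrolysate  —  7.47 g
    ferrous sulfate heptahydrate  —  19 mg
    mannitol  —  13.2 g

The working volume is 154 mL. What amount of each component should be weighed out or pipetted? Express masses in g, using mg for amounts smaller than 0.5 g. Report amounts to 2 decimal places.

casein hydrolysate 2.30 g; ferrous sulfate heptahydrate 5.85 mg; mannitol 4.07 g

Scale factor = 154 mL / 500 mL = 0.308.
casein hydrolysate: 7.47 g × (154 mL / 500 mL) = 2.30 g
ferrous sulfate heptahydrate: 19 mg × (154 mL / 500 mL) = 5.85 mg
mannitol: 13.2 g × (154 mL / 500 mL) = 4.07 g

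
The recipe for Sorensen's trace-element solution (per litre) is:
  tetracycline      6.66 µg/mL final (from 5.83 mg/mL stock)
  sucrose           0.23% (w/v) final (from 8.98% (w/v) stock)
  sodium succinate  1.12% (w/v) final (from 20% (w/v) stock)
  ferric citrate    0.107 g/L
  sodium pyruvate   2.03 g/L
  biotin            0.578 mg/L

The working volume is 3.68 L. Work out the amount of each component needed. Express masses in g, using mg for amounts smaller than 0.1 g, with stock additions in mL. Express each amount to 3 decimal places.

tetracycline 4.204 mL; sucrose 94.254 mL; sodium succinate 206.080 mL; ferric citrate 0.394 g; sodium pyruvate 7.470 g; biotin 2.127 mg

Working volume: 3.68 L.
tetracycline: dilute stock: 6.66 µg/mL × 3680 mL ÷ 5830 µg/mL = 4.204 mL
sucrose: V = C2·V2/C1 = 0.23% ÷ 8.98% × 3680 mL = 94.254 mL
sodium succinate: V = C2·V2/C1 = 1.12% ÷ 20% × 3680 mL = 206.080 mL
ferric citrate: 0.107 g/L × 3.68 L = 0.394 g
sodium pyruvate: 2.03 g/L × 3.68 L = 7.470 g
biotin: 0.578 mg/L × 3.68 L = 2.127 mg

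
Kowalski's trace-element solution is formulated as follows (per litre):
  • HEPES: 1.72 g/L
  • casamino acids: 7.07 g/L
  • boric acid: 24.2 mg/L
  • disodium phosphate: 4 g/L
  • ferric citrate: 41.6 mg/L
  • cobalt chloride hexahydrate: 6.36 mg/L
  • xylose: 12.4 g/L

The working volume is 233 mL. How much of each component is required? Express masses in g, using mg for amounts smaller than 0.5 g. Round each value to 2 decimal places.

HEPES 400.76 mg; casamino acids 1.65 g; boric acid 5.64 mg; disodium phosphate 0.93 g; ferric citrate 9.69 mg; cobalt chloride hexahydrate 1.48 mg; xylose 2.89 g

Working volume: 233 mL = 0.233 L.
HEPES: 1.72 g/L × 0.233 L = 0.40076 g = 400.76 mg
casamino acids: 7.07 g/L × 0.233 L = 1.65 g
boric acid: 24.2 mg/L × 0.233 L = 5.64 mg
disodium phosphate: 4 g/L × 0.233 L = 0.93 g
ferric citrate: 41.6 mg/L × 0.233 L = 9.69 mg
cobalt chloride hexahydrate: 6.36 mg/L × 0.233 L = 1.48 mg
xylose: 12.4 g/L × 0.233 L = 2.89 g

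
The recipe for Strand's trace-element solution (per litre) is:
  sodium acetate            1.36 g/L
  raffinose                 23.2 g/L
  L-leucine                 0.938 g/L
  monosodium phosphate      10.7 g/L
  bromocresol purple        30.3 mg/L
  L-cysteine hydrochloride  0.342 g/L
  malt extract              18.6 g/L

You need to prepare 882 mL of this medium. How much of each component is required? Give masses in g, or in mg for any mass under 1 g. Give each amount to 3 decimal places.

sodium acetate 1.200 g; raffinose 20.462 g; L-leucine 827.316 mg; monosodium phosphate 9.437 g; bromocresol purple 26.725 mg; L-cysteine hydrochloride 301.644 mg; malt extract 16.405 g

Working volume: 882 mL = 0.882 L.
sodium acetate: 1.36 g/L × 0.882 L = 1.200 g
raffinose: 23.2 g/L × 0.882 L = 20.462 g
L-leucine: 0.938 g/L × 0.882 L = 0.827316 g = 827.316 mg
monosodium phosphate: 10.7 g/L × 0.882 L = 9.437 g
bromocresol purple: 30.3 mg/L × 0.882 L = 26.725 mg
L-cysteine hydrochloride: 0.342 g/L × 0.882 L = 0.301644 g = 301.644 mg
malt extract: 18.6 g/L × 0.882 L = 16.405 g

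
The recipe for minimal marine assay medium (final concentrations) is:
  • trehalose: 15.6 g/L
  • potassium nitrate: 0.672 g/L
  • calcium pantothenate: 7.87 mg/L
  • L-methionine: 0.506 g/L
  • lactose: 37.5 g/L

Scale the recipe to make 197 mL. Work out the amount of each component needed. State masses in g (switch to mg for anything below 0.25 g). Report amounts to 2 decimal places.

Scale factor relative to 1 L: 0.197.
trehalose: 15.6 g/L × 0.197 L = 3.07 g
potassium nitrate: 0.672 g/L × 0.197 L = 0.132384 g = 132.38 mg
calcium pantothenate: 7.87 mg/L × 0.197 L = 1.55 mg
L-methionine: 0.506 g/L × 0.197 L = 0.099682 g = 99.68 mg
lactose: 37.5 g/L × 0.197 L = 7.39 g

trehalose 3.07 g; potassium nitrate 132.38 mg; calcium pantothenate 1.55 mg; L-methionine 99.68 mg; lactose 7.39 g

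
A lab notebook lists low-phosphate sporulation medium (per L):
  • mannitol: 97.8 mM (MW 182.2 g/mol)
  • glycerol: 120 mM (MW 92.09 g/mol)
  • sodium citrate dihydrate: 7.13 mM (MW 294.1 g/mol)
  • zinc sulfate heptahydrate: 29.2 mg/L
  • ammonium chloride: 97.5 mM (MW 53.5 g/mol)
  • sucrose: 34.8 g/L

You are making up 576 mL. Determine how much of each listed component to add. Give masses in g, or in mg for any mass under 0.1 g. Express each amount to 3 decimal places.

Working volume: 576 mL = 0.576 L.
mannitol: 97.8 mmol/L × 182.2 g/mol × 0.576 L ÷ 1000 = 10.264 g
glycerol: 120 mmol/L × 92.09 g/mol × 0.576 L ÷ 1000 = 6.365 g
sodium citrate dihydrate: 7.13 mmol/L × 294.1 g/mol × 0.576 L ÷ 1000 = 1.208 g
zinc sulfate heptahydrate: 29.2 mg/L × 0.576 L = 16.819 mg
ammonium chloride: 97.5 mmol/L × 53.5 g/mol × 0.576 L ÷ 1000 = 3.005 g
sucrose: 34.8 g/L × 0.576 L = 20.045 g

mannitol 10.264 g; glycerol 6.365 g; sodium citrate dihydrate 1.208 g; zinc sulfate heptahydrate 16.819 mg; ammonium chloride 3.005 g; sucrose 20.045 g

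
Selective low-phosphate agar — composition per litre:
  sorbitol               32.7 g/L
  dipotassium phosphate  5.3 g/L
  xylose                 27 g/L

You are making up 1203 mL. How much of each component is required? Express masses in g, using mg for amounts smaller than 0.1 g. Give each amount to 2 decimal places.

sorbitol 39.34 g; dipotassium phosphate 6.38 g; xylose 32.48 g

Working volume: 1203 mL = 1.203 L.
sorbitol: 32.7 g/L × 1.203 L = 39.34 g
dipotassium phosphate: 5.3 g/L × 1.203 L = 6.38 g
xylose: 27 g/L × 1.203 L = 32.48 g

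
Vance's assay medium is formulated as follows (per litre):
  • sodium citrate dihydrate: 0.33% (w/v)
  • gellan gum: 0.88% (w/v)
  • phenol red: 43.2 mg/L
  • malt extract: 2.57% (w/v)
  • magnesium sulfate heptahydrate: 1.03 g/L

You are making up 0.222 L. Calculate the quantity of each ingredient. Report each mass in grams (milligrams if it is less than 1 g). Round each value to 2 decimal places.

Scale factor relative to 1 L: 0.222.
sodium citrate dihydrate: 0.33 g per 100 mL × 222 mL ÷ 100 = 0.7326 g = 732.60 mg
gellan gum: 0.88% w/v = 8.8 g/L → 8.8 × 0.222 L = 1.95 g
phenol red: 43.2 mg/L × 0.222 L = 9.59 mg
malt extract: 2.57 g per 100 mL × 222 mL ÷ 100 = 5.71 g
magnesium sulfate heptahydrate: 1.03 g/L × 0.222 L = 0.22866 g = 228.66 mg

sodium citrate dihydrate 732.60 mg; gellan gum 1.95 g; phenol red 9.59 mg; malt extract 5.71 g; magnesium sulfate heptahydrate 228.66 mg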